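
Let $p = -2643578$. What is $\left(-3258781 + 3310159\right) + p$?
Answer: $-2592200$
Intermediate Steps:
$\left(-3258781 + 3310159\right) + p = \left(-3258781 + 3310159\right) - 2643578 = 51378 - 2643578 = -2592200$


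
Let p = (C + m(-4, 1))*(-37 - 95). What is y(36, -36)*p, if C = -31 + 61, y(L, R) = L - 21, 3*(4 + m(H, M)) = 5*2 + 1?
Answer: -58740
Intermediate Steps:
m(H, M) = -⅓ (m(H, M) = -4 + (5*2 + 1)/3 = -4 + (10 + 1)/3 = -4 + (⅓)*11 = -4 + 11/3 = -⅓)
y(L, R) = -21 + L
C = 30
p = -3916 (p = (30 - ⅓)*(-37 - 95) = (89/3)*(-132) = -3916)
y(36, -36)*p = (-21 + 36)*(-3916) = 15*(-3916) = -58740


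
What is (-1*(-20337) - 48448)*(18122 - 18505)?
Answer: 10766513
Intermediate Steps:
(-1*(-20337) - 48448)*(18122 - 18505) = (20337 - 48448)*(-383) = -28111*(-383) = 10766513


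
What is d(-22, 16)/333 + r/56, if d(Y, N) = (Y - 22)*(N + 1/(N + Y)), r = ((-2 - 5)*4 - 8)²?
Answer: 147208/6993 ≈ 21.051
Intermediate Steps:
r = 1296 (r = (-7*4 - 8)² = (-28 - 8)² = (-36)² = 1296)
d(Y, N) = (-22 + Y)*(N + 1/(N + Y))
d(-22, 16)/333 + r/56 = ((-22 - 22 - 22*16² + 16*(-22)² - 22*16² - 22*16*(-22))/(16 - 22))/333 + 1296/56 = ((-22 - 22 - 22*256 + 16*484 - 22*256 + 7744)/(-6))*(1/333) + 1296*(1/56) = -(-22 - 22 - 5632 + 7744 - 5632 + 7744)/6*(1/333) + 162/7 = -⅙*4180*(1/333) + 162/7 = -2090/3*1/333 + 162/7 = -2090/999 + 162/7 = 147208/6993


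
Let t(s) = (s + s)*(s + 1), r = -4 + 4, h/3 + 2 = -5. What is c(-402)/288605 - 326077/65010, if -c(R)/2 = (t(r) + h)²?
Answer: -95598773/19047930 ≈ -5.0189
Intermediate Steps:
h = -21 (h = -6 + 3*(-5) = -6 - 15 = -21)
r = 0
t(s) = 2*s*(1 + s) (t(s) = (2*s)*(1 + s) = 2*s*(1 + s))
c(R) = -882 (c(R) = -2*(2*0*(1 + 0) - 21)² = -2*(2*0*1 - 21)² = -2*(0 - 21)² = -2*(-21)² = -2*441 = -882)
c(-402)/288605 - 326077/65010 = -882/288605 - 326077/65010 = -95598773/19047930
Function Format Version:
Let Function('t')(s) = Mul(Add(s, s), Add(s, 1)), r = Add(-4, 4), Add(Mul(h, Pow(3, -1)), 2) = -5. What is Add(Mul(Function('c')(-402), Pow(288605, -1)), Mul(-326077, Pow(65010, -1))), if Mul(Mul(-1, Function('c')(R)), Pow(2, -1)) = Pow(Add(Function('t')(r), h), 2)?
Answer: Rational(-95598773, 19047930) ≈ -5.0189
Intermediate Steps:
h = -21 (h = Add(-6, Mul(3, -5)) = Add(-6, -15) = -21)
r = 0
Function('t')(s) = Mul(2, s, Add(1, s)) (Function('t')(s) = Mul(Mul(2, s), Add(1, s)) = Mul(2, s, Add(1, s)))
Function('c')(R) = -882 (Function('c')(R) = Mul(-2, Pow(Add(Mul(2, 0, Add(1, 0)), -21), 2)) = Mul(-2, Pow(Add(Mul(2, 0, 1), -21), 2)) = Mul(-2, Pow(Add(0, -21), 2)) = Mul(-2, Pow(-21, 2)) = Mul(-2, 441) = -882)
Add(Mul(Function('c')(-402), Pow(288605, -1)), Mul(-326077, Pow(65010, -1))) = Add(Mul(-882, Pow(288605, -1)), Mul(-326077, Pow(65010, -1))) = Add(Mul(-882, Rational(1, 288605)), Mul(-326077, Rational(1, 65010))) = Add(Rational(-882, 288605), Rational(-326077, 65010)) = Rational(-95598773, 19047930)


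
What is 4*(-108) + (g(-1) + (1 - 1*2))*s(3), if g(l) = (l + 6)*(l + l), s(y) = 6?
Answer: -498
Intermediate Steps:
g(l) = 2*l*(6 + l) (g(l) = (6 + l)*(2*l) = 2*l*(6 + l))
4*(-108) + (g(-1) + (1 - 1*2))*s(3) = 4*(-108) + (2*(-1)*(6 - 1) + (1 - 1*2))*6 = -432 + (2*(-1)*5 + (1 - 2))*6 = -432 + (-10 - 1)*6 = -432 - 11*6 = -432 - 66 = -498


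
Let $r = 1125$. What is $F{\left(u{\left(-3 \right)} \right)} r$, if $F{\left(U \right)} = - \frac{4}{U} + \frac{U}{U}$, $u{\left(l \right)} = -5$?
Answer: $2025$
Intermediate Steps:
$F{\left(U \right)} = 1 - \frac{4}{U}$ ($F{\left(U \right)} = - \frac{4}{U} + 1 = 1 - \frac{4}{U}$)
$F{\left(u{\left(-3 \right)} \right)} r = \frac{-4 - 5}{-5} \cdot 1125 = \left(- \frac{1}{5}\right) \left(-9\right) 1125 = \frac{9}{5} \cdot 1125 = 2025$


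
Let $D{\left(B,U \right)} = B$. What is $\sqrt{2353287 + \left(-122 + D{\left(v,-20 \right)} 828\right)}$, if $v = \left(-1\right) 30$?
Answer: $5 \sqrt{93133} \approx 1525.9$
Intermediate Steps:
$v = -30$
$\sqrt{2353287 + \left(-122 + D{\left(v,-20 \right)} 828\right)} = \sqrt{2353287 - 24962} = \sqrt{2328325} = 5 \sqrt{93133}$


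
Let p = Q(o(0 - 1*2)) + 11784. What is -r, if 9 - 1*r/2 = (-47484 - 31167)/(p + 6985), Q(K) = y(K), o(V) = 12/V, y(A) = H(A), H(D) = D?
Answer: -495036/18763 ≈ -26.384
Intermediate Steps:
y(A) = A
Q(K) = K
p = 11778 (p = 12/(0 - 1*2) + 11784 = 12/(0 - 2) + 11784 = 12/(-2) + 11784 = 12*(-½) + 11784 = -6 + 11784 = 11778)
r = 495036/18763 (r = 18 - 2*(-47484 - 31167)/(11778 + 6985) = 18 - (-157302)/18763 = 18 - 2*(-78651/18763) = 18 + 157302/18763 = 495036/18763 ≈ 26.384)
-r = -1*495036/18763 = -495036/18763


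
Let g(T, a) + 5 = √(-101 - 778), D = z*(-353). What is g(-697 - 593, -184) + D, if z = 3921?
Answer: -1384118 + I*√879 ≈ -1.3841e+6 + 29.648*I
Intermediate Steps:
D = -1384113 (D = 3921*(-353) = -1384113)
g(T, a) = -5 + I*√879 (g(T, a) = -5 + √(-101 - 778) = -5 + √(-879) = -5 + I*√879)
g(-697 - 593, -184) + D = (-5 + I*√879) - 1384113 = -1384118 + I*√879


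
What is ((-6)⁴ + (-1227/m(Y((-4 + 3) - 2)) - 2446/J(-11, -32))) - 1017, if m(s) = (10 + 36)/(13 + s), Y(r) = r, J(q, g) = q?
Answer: 59360/253 ≈ 234.62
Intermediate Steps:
m(s) = 46/(13 + s)
((-6)⁴ + (-1227/m(Y((-4 + 3) - 2)) - 2446/J(-11, -32))) - 1017 = ((-6)⁴ + (-(13497/46 + 1227*(-4 + 3)/46) - 2446/(-11))) - 1017 = (1296 + (-1227/(46/(13 + (-1 - 2))) - 2446*(-1/11))) - 1017 = (1296 + (-1227/(46/(13 - 3)) + 2446/11)) - 1017 = (1296 + (-1227/(46/10) + 2446/11)) - 1017 = (1296 + (-1227/(46*(⅒)) + 2446/11)) - 1017 = (1296 + (-1227/23/5 + 2446/11)) - 1017 = (1296 + (-1227*5/23 + 2446/11)) - 1017 = (1296 + (-6135/23 + 2446/11)) - 1017 = (1296 - 11227/253) - 1017 = 316661/253 - 1017 = 59360/253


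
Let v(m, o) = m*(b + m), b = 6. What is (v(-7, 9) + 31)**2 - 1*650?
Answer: 794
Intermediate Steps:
v(m, o) = m*(6 + m)
(v(-7, 9) + 31)**2 - 1*650 = (-7*(6 - 7) + 31)**2 - 1*650 = (-7*(-1) + 31)**2 - 650 = (7 + 31)**2 - 650 = 38**2 - 650 = 1444 - 650 = 794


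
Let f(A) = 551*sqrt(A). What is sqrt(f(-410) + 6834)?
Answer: sqrt(6834 + 551*I*sqrt(410)) ≈ 99.794 + 55.9*I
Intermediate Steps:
sqrt(f(-410) + 6834) = sqrt(551*sqrt(-410) + 6834) = sqrt(551*(I*sqrt(410)) + 6834) = sqrt(551*I*sqrt(410) + 6834) = sqrt(6834 + 551*I*sqrt(410))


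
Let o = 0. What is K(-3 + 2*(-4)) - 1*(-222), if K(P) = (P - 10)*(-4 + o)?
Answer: 306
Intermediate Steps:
K(P) = 40 - 4*P (K(P) = (P - 10)*(-4 + 0) = (-10 + P)*(-4) = 40 - 4*P)
K(-3 + 2*(-4)) - 1*(-222) = (40 - 4*(-3 + 2*(-4))) - 1*(-222) = (40 - 4*(-3 - 8)) + 222 = (40 - 4*(-11)) + 222 = (40 + 44) + 222 = 84 + 222 = 306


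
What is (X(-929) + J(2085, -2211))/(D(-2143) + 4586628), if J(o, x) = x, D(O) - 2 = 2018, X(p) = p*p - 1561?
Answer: 859269/4588648 ≈ 0.18726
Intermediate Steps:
X(p) = -1561 + p² (X(p) = p² - 1561 = -1561 + p²)
D(O) = 2020 (D(O) = 2 + 2018 = 2020)
(X(-929) + J(2085, -2211))/(D(-2143) + 4586628) = ((-1561 + (-929)²) - 2211)/(2020 + 4586628) = ((-1561 + 863041) - 2211)/4588648 = (861480 - 2211)*(1/4588648) = 859269*(1/4588648) = 859269/4588648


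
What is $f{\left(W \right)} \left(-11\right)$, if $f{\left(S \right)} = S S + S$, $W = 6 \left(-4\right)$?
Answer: $-6072$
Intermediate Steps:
$W = -24$
$f{\left(S \right)} = S + S^{2}$ ($f{\left(S \right)} = S^{2} + S = S + S^{2}$)
$f{\left(W \right)} \left(-11\right) = - 24 \left(1 - 24\right) \left(-11\right) = \left(-24\right) \left(-23\right) \left(-11\right) = 552 \left(-11\right) = -6072$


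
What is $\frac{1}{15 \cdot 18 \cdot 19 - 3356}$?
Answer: $\frac{1}{1774} \approx 0.0005637$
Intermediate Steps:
$\frac{1}{15 \cdot 18 \cdot 19 - 3356} = \frac{1}{270 \cdot 19 - 3356} = \frac{1}{5130 - 3356} = \frac{1}{1774}$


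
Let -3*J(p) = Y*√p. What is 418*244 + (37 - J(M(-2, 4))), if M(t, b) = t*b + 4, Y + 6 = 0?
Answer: 102029 - 4*I ≈ 1.0203e+5 - 4.0*I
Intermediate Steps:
Y = -6 (Y = -6 + 0 = -6)
M(t, b) = 4 + b*t (M(t, b) = b*t + 4 = 4 + b*t)
J(p) = 2*√p (J(p) = -(-2)*√p = 2*√p)
418*244 + (37 - J(M(-2, 4))) = 418*244 + (37 - 2*√(4 + 4*(-2))) = 101992 + (37 - 2*√(4 - 8)) = 101992 + (37 - 2*√(-4)) = 101992 + (37 - 2*2*I) = 101992 + (37 - 4*I) = 102029 - 4*I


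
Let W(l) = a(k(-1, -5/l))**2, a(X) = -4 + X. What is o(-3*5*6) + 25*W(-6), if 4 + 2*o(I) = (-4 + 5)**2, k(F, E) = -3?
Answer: 2447/2 ≈ 1223.5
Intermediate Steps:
o(I) = -3/2 (o(I) = -2 + (-4 + 5)**2/2 = -2 + (1/2)*1**2 = -2 + (1/2)*1 = -2 + 1/2 = -3/2)
W(l) = 49 (W(l) = (-4 - 3)**2 = (-7)**2 = 49)
o(-3*5*6) + 25*W(-6) = -3/2 + 25*49 = -3/2 + 1225 = 2447/2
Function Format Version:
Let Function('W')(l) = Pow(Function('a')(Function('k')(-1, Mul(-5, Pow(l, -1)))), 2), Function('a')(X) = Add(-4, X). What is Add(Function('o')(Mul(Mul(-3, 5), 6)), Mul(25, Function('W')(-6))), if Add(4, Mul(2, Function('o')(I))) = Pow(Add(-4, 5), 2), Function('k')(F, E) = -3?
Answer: Rational(2447, 2) ≈ 1223.5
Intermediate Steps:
Function('o')(I) = Rational(-3, 2) (Function('o')(I) = Add(-2, Mul(Rational(1, 2), Pow(Add(-4, 5), 2))) = Add(-2, Mul(Rational(1, 2), Pow(1, 2))) = Add(-2, Mul(Rational(1, 2), 1)) = Add(-2, Rational(1, 2)) = Rational(-3, 2))
Function('W')(l) = 49 (Function('W')(l) = Pow(Add(-4, -3), 2) = Pow(-7, 2) = 49)
Add(Function('o')(Mul(Mul(-3, 5), 6)), Mul(25, Function('W')(-6))) = Add(Rational(-3, 2), Mul(25, 49)) = Add(Rational(-3, 2), 1225) = Rational(2447, 2)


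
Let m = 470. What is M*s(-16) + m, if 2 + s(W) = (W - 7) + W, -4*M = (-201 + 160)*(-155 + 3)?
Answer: 64348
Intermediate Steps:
M = -1558 (M = -(-201 + 160)*(-155 + 3)/4 = -(-41)*(-152)/4 = -1/4*6232 = -1558)
s(W) = -9 + 2*W (s(W) = -2 + ((W - 7) + W) = -2 + ((-7 + W) + W) = -2 + (-7 + 2*W) = -9 + 2*W)
M*s(-16) + m = -1558*(-9 + 2*(-16)) + 470 = -1558*(-9 - 32) + 470 = -1558*(-41) + 470 = 63878 + 470 = 64348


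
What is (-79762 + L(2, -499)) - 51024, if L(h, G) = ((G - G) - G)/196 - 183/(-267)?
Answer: -2281374617/17444 ≈ -1.3078e+5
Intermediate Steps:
L(h, G) = 61/89 - G/196 (L(h, G) = (0 - G)*(1/196) - 183*(-1/267) = -G*(1/196) + 61/89 = -G/196 + 61/89 = 61/89 - G/196)
(-79762 + L(2, -499)) - 51024 = (-79762 + (61/89 - 1/196*(-499))) - 51024 = (-79762 + (61/89 + 499/196)) - 51024 = (-79762 + 56367/17444) - 51024 = -1391311961/17444 - 51024 = -2281374617/17444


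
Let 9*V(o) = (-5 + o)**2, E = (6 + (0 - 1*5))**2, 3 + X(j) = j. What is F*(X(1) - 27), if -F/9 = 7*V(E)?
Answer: 3248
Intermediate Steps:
X(j) = -3 + j
E = 1 (E = (6 + (0 - 5))**2 = (6 - 5)**2 = 1**2 = 1)
V(o) = (-5 + o)**2/9
F = -112 (F = -63*(-5 + 1)**2/9 = -63*(1/9)*(-4)**2 = -63*(1/9)*16 = -63*16/9 = -9*112/9 = -112)
F*(X(1) - 27) = -112*((-3 + 1) - 27) = -112*(-2 - 27) = -112*(-29) = 3248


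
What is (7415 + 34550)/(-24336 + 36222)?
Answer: 5995/1698 ≈ 3.5306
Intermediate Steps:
(7415 + 34550)/(-24336 + 36222) = 41965/11886 = 41965*(1/11886) = 5995/1698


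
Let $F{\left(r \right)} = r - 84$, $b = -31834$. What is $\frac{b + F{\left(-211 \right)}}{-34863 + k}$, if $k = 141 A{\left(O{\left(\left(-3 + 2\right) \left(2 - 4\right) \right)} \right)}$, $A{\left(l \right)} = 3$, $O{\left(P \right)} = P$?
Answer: $\frac{32129}{34440} \approx 0.9329$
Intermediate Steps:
$k = 423$ ($k = 141 \cdot 3 = 423$)
$F{\left(r \right)} = -84 + r$
$\frac{b + F{\left(-211 \right)}}{-34863 + k} = \frac{-31834 - 295}{-34863 + 423} = \frac{-31834 - 295}{-34440} = \left(-32129\right) \left(- \frac{1}{34440}\right) = \frac{32129}{34440}$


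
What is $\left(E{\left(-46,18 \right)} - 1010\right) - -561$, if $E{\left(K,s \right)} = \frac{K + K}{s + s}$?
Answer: $- \frac{4064}{9} \approx -451.56$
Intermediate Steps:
$E{\left(K,s \right)} = \frac{K}{s}$ ($E{\left(K,s \right)} = \frac{2 K}{2 s} = 2 K \frac{1}{2 s} = \frac{K}{s}$)
$\left(E{\left(-46,18 \right)} - 1010\right) - -561 = \left(- \frac{46}{18} - 1010\right) - -561 = \left(\left(-46\right) \frac{1}{18} - 1010\right) + \left(-182 + 743\right) = \left(- \frac{23}{9} - 1010\right) + 561 = - \frac{9113}{9} + 561 = - \frac{4064}{9}$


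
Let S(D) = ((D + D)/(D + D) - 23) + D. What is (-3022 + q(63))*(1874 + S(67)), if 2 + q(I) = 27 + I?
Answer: -5630346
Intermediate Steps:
S(D) = -22 + D (S(D) = ((2*D)/((2*D)) - 23) + D = ((2*D)*(1/(2*D)) - 23) + D = (1 - 23) + D = -22 + D)
q(I) = 25 + I (q(I) = -2 + (27 + I) = 25 + I)
(-3022 + q(63))*(1874 + S(67)) = (-3022 + (25 + 63))*(1874 + (-22 + 67)) = (-3022 + 88)*(1874 + 45) = -2934*1919 = -5630346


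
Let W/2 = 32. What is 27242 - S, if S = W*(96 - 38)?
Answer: 23530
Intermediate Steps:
W = 64 (W = 2*32 = 64)
S = 3712 (S = 64*(96 - 38) = 64*58 = 3712)
27242 - S = 27242 - 1*3712 = 27242 - 3712 = 23530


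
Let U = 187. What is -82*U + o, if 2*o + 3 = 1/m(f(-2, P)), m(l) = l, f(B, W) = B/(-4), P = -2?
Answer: -30669/2 ≈ -15335.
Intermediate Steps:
f(B, W) = -B/4 (f(B, W) = B*(-1/4) = -B/4)
o = -1/2 (o = -3/2 + 1/(2*((-1/4*(-2)))) = -3/2 + 1/(2*(1/2)) = -3/2 + (1/2)*2 = -3/2 + 1 = -1/2 ≈ -0.50000)
-82*U + o = -82*187 - 1/2 = -15334 - 1/2 = -30669/2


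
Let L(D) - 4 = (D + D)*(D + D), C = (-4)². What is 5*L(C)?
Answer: 5140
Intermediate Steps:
C = 16
L(D) = 4 + 4*D² (L(D) = 4 + (D + D)*(D + D) = 4 + (2*D)*(2*D) = 4 + 4*D²)
5*L(C) = 5*(4 + 4*16²) = 5*(4 + 4*256) = 5*(4 + 1024) = 5*1028 = 5140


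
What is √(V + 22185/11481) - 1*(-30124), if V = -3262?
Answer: 30124 + I*√47746719733/3827 ≈ 30124.0 + 57.097*I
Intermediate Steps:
√(V + 22185/11481) - 1*(-30124) = √(-3262 + 22185/11481) - 1*(-30124) = √(-3262 + 22185*(1/11481)) + 30124 = √(-3262 + 7395/3827) + 30124 = √(-12476279/3827) + 30124 = I*√47746719733/3827 + 30124 = 30124 + I*√47746719733/3827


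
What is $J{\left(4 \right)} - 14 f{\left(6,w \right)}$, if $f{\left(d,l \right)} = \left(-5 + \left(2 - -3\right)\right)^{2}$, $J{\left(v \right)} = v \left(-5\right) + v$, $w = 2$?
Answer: $-16$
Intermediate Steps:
$J{\left(v \right)} = - 4 v$ ($J{\left(v \right)} = - 5 v + v = - 4 v$)
$f{\left(d,l \right)} = 0$ ($f{\left(d,l \right)} = \left(-5 + \left(2 + 3\right)\right)^{2} = \left(-5 + 5\right)^{2} = 0^{2} = 0$)
$J{\left(4 \right)} - 14 f{\left(6,w \right)} = \left(-4\right) 4 - 0 = -16 + 0 = -16$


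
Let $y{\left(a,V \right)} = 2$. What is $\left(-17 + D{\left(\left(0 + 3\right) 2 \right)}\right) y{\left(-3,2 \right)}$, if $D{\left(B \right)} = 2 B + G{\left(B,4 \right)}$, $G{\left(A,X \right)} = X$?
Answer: $-2$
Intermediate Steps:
$D{\left(B \right)} = 4 + 2 B$ ($D{\left(B \right)} = 2 B + 4 = 4 + 2 B$)
$\left(-17 + D{\left(\left(0 + 3\right) 2 \right)}\right) y{\left(-3,2 \right)} = \left(-17 + \left(4 + 2 \left(0 + 3\right) 2\right)\right) 2 = \left(-17 + \left(4 + 2 \cdot 3 \cdot 2\right)\right) 2 = \left(-17 + \left(4 + 2 \cdot 6\right)\right) 2 = \left(-17 + \left(4 + 12\right)\right) 2 = \left(-17 + 16\right) 2 = \left(-1\right) 2 = -2$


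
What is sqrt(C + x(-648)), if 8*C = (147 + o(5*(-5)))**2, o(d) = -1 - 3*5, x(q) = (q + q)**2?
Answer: sqrt(26908178)/4 ≈ 1296.8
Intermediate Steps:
x(q) = 4*q**2 (x(q) = (2*q)**2 = 4*q**2)
o(d) = -16 (o(d) = -1 - 15 = -16)
C = 17161/8 (C = (147 - 16)**2/8 = (1/8)*131**2 = (1/8)*17161 = 17161/8 ≈ 2145.1)
sqrt(C + x(-648)) = sqrt(17161/8 + 4*(-648)**2) = sqrt(17161/8 + 4*419904) = sqrt(17161/8 + 1679616) = sqrt(13454089/8) = sqrt(26908178)/4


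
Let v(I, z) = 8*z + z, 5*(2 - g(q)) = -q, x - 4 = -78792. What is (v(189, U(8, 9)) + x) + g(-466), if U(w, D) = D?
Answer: -393991/5 ≈ -78798.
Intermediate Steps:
x = -78788 (x = 4 - 78792 = -78788)
g(q) = 2 + q/5 (g(q) = 2 - (-1)*q/5 = 2 + q/5)
v(I, z) = 9*z
(v(189, U(8, 9)) + x) + g(-466) = (9*9 - 78788) + (2 + (⅕)*(-466)) = (81 - 78788) + (2 - 466/5) = -78707 - 456/5 = -393991/5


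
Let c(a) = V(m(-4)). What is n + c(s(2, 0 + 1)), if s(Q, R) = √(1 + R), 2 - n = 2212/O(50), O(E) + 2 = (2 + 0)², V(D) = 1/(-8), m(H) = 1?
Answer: -8833/8 ≈ -1104.1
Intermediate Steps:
V(D) = -⅛
O(E) = 2 (O(E) = -2 + (2 + 0)² = -2 + 2² = -2 + 4 = 2)
n = -1104 (n = 2 - 2212/2 = 2 - 1*1106 = 2 - 1106 = -1104)
c(a) = -⅛
n + c(s(2, 0 + 1)) = -1104 - ⅛ = -8833/8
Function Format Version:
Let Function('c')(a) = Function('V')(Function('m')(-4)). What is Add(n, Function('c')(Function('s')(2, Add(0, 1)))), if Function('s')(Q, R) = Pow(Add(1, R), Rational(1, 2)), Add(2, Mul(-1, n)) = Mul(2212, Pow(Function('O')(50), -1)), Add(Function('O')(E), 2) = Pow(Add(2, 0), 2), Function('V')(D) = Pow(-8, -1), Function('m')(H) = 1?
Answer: Rational(-8833, 8) ≈ -1104.1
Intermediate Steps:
Function('V')(D) = Rational(-1, 8)
Function('O')(E) = 2 (Function('O')(E) = Add(-2, Pow(Add(2, 0), 2)) = Add(-2, Pow(2, 2)) = Add(-2, 4) = 2)
n = -1104 (n = Add(2, Mul(-1, Mul(2212, Pow(2, -1)))) = Add(2, Mul(-1, Mul(2212, Rational(1, 2)))) = Add(2, Mul(-1, 1106)) = Add(2, -1106) = -1104)
Function('c')(a) = Rational(-1, 8)
Add(n, Function('c')(Function('s')(2, Add(0, 1)))) = Add(-1104, Rational(-1, 8)) = Rational(-8833, 8)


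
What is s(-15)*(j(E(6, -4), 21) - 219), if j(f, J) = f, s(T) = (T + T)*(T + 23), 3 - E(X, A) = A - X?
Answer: 49440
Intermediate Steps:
E(X, A) = 3 + X - A (E(X, A) = 3 - (A - X) = 3 + (X - A) = 3 + X - A)
s(T) = 2*T*(23 + T) (s(T) = (2*T)*(23 + T) = 2*T*(23 + T))
s(-15)*(j(E(6, -4), 21) - 219) = (2*(-15)*(23 - 15))*((3 + 6 - 1*(-4)) - 219) = (2*(-15)*8)*((3 + 6 + 4) - 219) = -240*(13 - 219) = -240*(-206) = 49440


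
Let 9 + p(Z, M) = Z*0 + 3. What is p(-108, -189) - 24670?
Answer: -24676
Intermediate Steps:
p(Z, M) = -6 (p(Z, M) = -9 + (Z*0 + 3) = -9 + (0 + 3) = -9 + 3 = -6)
p(-108, -189) - 24670 = -6 - 24670 = -24676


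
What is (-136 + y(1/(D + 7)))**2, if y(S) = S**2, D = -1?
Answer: 23961025/1296 ≈ 18488.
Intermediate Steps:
(-136 + y(1/(D + 7)))**2 = (-136 + (1/(-1 + 7))**2)**2 = (-136 + (1/6)**2)**2 = (-136 + 1/36)**2 = (-4895/36)**2 = 23961025/1296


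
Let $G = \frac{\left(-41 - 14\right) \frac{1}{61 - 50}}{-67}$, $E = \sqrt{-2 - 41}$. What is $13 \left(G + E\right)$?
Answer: $\frac{65}{67} + 13 i \sqrt{43} \approx 0.97015 + 85.247 i$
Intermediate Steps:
$E = i \sqrt{43}$ ($E = \sqrt{-43} = i \sqrt{43} \approx 6.5574 i$)
$G = \frac{5}{67}$ ($G = - \frac{55}{11} \left(- \frac{1}{67}\right) = \left(-55\right) \frac{1}{11} \left(- \frac{1}{67}\right) = \left(-5\right) \left(- \frac{1}{67}\right) = \frac{5}{67} \approx 0.074627$)
$13 \left(G + E\right) = 13 \left(\frac{5}{67} + i \sqrt{43}\right) = \frac{65}{67} + 13 i \sqrt{43}$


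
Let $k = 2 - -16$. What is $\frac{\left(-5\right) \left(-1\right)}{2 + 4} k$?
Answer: $15$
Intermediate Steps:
$k = 18$ ($k = 2 + 16 = 18$)
$\frac{\left(-5\right) \left(-1\right)}{2 + 4} k = \frac{\left(-5\right) \left(-1\right)}{2 + 4} \cdot 18 = \frac{1}{6} \cdot 5 \cdot 18 = \frac{5}{6} \cdot 18 = 15$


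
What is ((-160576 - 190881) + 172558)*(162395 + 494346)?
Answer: -117490308159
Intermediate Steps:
((-160576 - 190881) + 172558)*(162395 + 494346) = (-351457 + 172558)*656741 = -178899*656741 = -117490308159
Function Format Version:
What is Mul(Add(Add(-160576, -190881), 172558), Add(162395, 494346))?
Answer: -117490308159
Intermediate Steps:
Mul(Add(Add(-160576, -190881), 172558), Add(162395, 494346)) = Mul(Add(-351457, 172558), 656741) = Mul(-178899, 656741) = -117490308159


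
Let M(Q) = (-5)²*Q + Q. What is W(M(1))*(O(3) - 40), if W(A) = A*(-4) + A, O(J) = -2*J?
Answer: 3588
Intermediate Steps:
M(Q) = 26*Q (M(Q) = 25*Q + Q = 26*Q)
W(A) = -3*A (W(A) = -4*A + A = -3*A)
W(M(1))*(O(3) - 40) = (-78)*(-2*3 - 40) = (-3*26)*(-6 - 40) = -78*(-46) = 3588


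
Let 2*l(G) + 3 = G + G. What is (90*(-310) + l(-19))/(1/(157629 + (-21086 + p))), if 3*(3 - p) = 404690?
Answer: -138150634/3 ≈ -4.6050e+7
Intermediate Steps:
p = -404681/3 (p = 3 - ⅓*404690 = 3 - 404690/3 = -404681/3 ≈ -1.3489e+5)
l(G) = -3/2 + G (l(G) = -3/2 + (G + G)/2 = -3/2 + (2*G)/2 = -3/2 + G)
(90*(-310) + l(-19))/(1/(157629 + (-21086 + p))) = (90*(-310) + (-3/2 - 19))/(1/(157629 + (-21086 - 404681/3))) = (-27900 - 41/2)/(1/(157629 - 467939/3)) = -55841/(2*(1/(4948/3))) = -55841/(2*3/4948) = -55841/2*4948/3 = -138150634/3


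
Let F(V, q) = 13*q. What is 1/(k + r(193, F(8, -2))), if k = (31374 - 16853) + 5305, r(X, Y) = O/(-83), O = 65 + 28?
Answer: 83/1645465 ≈ 5.0442e-5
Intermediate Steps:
O = 93
r(X, Y) = -93/83 (r(X, Y) = 93/(-83) = 93*(-1/83) = -93/83)
k = 19826 (k = 14521 + 5305 = 19826)
1/(k + r(193, F(8, -2))) = 1/(19826 - 93/83) = 1/(1645465/83) = 83/1645465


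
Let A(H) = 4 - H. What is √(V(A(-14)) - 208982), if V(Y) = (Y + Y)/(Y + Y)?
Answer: I*√208981 ≈ 457.14*I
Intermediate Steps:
V(Y) = 1 (V(Y) = (2*Y)/((2*Y)) = (2*Y)*(1/(2*Y)) = 1)
√(V(A(-14)) - 208982) = √(1 - 208982) = √(-208981) = I*√208981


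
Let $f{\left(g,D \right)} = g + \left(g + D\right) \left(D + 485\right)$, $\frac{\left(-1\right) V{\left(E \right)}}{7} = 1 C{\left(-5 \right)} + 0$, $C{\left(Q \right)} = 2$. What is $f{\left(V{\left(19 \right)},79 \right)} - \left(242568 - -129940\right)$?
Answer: $-335862$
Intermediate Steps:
$V{\left(E \right)} = -14$ ($V{\left(E \right)} = - 7 \left(1 \cdot 2 + 0\right) = - 7 \left(2 + 0\right) = \left(-7\right) 2 = -14$)
$f{\left(g,D \right)} = g + \left(485 + D\right) \left(D + g\right)$ ($f{\left(g,D \right)} = g + \left(D + g\right) \left(485 + D\right) = g + \left(485 + D\right) \left(D + g\right)$)
$f{\left(V{\left(19 \right)},79 \right)} - \left(242568 - -129940\right) = \left(79^{2} + 485 \cdot 79 + 486 \left(-14\right) + 79 \left(-14\right)\right) - \left(242568 - -129940\right) = \left(6241 + 38315 - 6804 - 1106\right) - \left(242568 + 129940\right) = 36646 - 372508 = -335862$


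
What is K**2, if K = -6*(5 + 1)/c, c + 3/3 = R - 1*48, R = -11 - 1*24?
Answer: 9/49 ≈ 0.18367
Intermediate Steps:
R = -35 (R = -11 - 24 = -35)
c = -84 (c = -1 + (-35 - 1*48) = -1 + (-35 - 48) = -1 - 83 = -84)
K = 3/7 (K = -6*(5 + 1)/(-84) = -6*6*(-1)/84 = -36*(-1)/84 = -1*(-3/7) = 3/7 ≈ 0.42857)
K**2 = (3/7)**2 = 9/49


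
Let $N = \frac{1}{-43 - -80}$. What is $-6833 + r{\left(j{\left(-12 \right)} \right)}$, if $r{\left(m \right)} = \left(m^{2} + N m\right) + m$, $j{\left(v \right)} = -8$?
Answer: $- \frac{250757}{37} \approx -6777.2$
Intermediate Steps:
$N = \frac{1}{37}$ ($N = \frac{1}{-43 + 80} = \frac{1}{37} \approx 0.027027$)
$r{\left(m \right)} = m^{2} + \frac{38 m}{37}$ ($r{\left(m \right)} = \left(m^{2} + \frac{m}{37}\right) + m = m^{2} + \frac{38 m}{37}$)
$-6833 + r{\left(j{\left(-12 \right)} \right)} = -6833 + \frac{1}{37} \left(-8\right) \left(38 + 37 \left(-8\right)\right) = -6833 + \frac{1}{37} \left(-8\right) \left(38 - 296\right) = -6833 + \frac{1}{37} \left(-8\right) \left(-258\right) = -6833 + \frac{2064}{37} = - \frac{250757}{37}$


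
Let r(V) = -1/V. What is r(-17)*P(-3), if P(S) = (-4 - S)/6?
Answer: -1/102 ≈ -0.0098039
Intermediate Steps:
P(S) = -⅔ - S/6 (P(S) = (-4 - S)*(⅙) = -⅔ - S/6)
r(-17)*P(-3) = (-1/(-17))*(-⅔ - ⅙*(-3)) = (-1*(-1/17))*(-⅔ + ½) = (1/17)*(-⅙) = -1/102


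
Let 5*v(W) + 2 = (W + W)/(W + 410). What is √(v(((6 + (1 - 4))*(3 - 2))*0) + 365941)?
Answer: √9148515/5 ≈ 604.93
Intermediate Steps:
v(W) = -⅖ + 2*W/(5*(410 + W)) (v(W) = -⅖ + ((W + W)/(W + 410))/5 = -⅖ + ((2*W)/(410 + W))/5 = -⅖ + (2*W/(410 + W))/5 = -⅖ + 2*W/(5*(410 + W)))
√(v(((6 + (1 - 4))*(3 - 2))*0) + 365941) = √(-164/(410 + ((6 + (1 - 4))*(3 - 2))*0) + 365941) = √(-164/(410 + ((6 - 3)*1)*0) + 365941) = √(-164/(410 + (3*1)*0) + 365941) = √(-164/(410 + 3*0) + 365941) = √(-164/(410 + 0) + 365941) = √(-164/410 + 365941) = √(-164*1/410 + 365941) = √(-⅖ + 365941) = √(1829703/5) = √9148515/5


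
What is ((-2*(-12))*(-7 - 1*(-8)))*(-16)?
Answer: -384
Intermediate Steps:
((-2*(-12))*(-7 - 1*(-8)))*(-16) = (24*(-7 + 8))*(-16) = (24*1)*(-16) = 24*(-16) = -384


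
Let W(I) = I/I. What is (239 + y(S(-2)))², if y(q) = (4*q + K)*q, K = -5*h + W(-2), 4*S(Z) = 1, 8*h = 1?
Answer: 58660281/1024 ≈ 57285.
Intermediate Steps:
h = ⅛ (h = (⅛)*1 = ⅛ ≈ 0.12500)
W(I) = 1
S(Z) = ¼ (S(Z) = (¼)*1 = ¼)
K = 3/8 (K = -5*⅛ + 1 = -5/8 + 1 = 3/8 ≈ 0.37500)
y(q) = q*(3/8 + 4*q) (y(q) = (4*q + 3/8)*q = (3/8 + 4*q)*q = q*(3/8 + 4*q))
(239 + y(S(-2)))² = (239 + (⅛)*(¼)*(3 + 32*(¼)))² = (239 + (⅛)*(¼)*(3 + 8))² = (239 + (⅛)*(¼)*11)² = (239 + 11/32)² = (7659/32)² = 58660281/1024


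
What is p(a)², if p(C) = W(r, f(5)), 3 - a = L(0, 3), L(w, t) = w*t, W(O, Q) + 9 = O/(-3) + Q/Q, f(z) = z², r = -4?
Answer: 400/9 ≈ 44.444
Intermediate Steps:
W(O, Q) = -8 - O/3 (W(O, Q) = -9 + (O/(-3) + Q/Q) = -9 + (O*(-⅓) + 1) = -9 + (-O/3 + 1) = -9 + (1 - O/3) = -8 - O/3)
L(w, t) = t*w
a = 3 (a = 3 - 3*0 = 3 - 1*0 = 3 + 0 = 3)
p(C) = -20/3 (p(C) = -8 - ⅓*(-4) = -8 + 4/3 = -20/3)
p(a)² = (-20/3)² = 400/9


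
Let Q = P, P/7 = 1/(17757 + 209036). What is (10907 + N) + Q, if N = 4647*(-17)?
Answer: -2206112707/32399 ≈ -68092.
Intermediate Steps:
P = 1/32399 (P = 7/(17757 + 209036) = 7/226793 = 7*(1/226793) = 1/32399 ≈ 3.0865e-5)
Q = 1/32399 ≈ 3.0865e-5
N = -78999
(10907 + N) + Q = (10907 - 78999) + 1/32399 = -68092 + 1/32399 = -2206112707/32399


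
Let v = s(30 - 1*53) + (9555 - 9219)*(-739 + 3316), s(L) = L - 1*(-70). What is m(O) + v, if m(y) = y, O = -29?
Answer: 865890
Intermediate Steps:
s(L) = 70 + L (s(L) = L + 70 = 70 + L)
v = 865919 (v = (70 + (30 - 1*53)) + (9555 - 9219)*(-739 + 3316) = (70 + (30 - 53)) + 336*2577 = (70 - 23) + 865872 = 47 + 865872 = 865919)
m(O) + v = -29 + 865919 = 865890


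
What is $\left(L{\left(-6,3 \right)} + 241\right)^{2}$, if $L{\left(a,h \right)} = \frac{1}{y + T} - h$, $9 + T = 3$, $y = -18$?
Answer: $\frac{32615521}{576} \approx 56624.0$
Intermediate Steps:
$T = -6$ ($T = -9 + 3 = -6$)
$L{\left(a,h \right)} = - \frac{1}{24} - h$ ($L{\left(a,h \right)} = \frac{1}{-18 - 6} - h = \frac{1}{-24} - h = - \frac{1}{24} - h$)
$\left(L{\left(-6,3 \right)} + 241\right)^{2} = \left(\left(- \frac{1}{24} - 3\right) + 241\right)^{2} = \left(- \frac{73}{24} + 241\right)^{2} = \left(\frac{5711}{24}\right)^{2} = \frac{32615521}{576}$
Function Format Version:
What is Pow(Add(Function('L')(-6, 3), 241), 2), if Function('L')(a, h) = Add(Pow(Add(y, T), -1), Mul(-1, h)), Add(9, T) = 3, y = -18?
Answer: Rational(32615521, 576) ≈ 56624.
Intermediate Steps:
T = -6 (T = Add(-9, 3) = -6)
Function('L')(a, h) = Add(Rational(-1, 24), Mul(-1, h)) (Function('L')(a, h) = Add(Pow(Add(-18, -6), -1), Mul(-1, h)) = Add(Pow(-24, -1), Mul(-1, h)) = Add(Rational(-1, 24), Mul(-1, h)))
Pow(Add(Function('L')(-6, 3), 241), 2) = Pow(Add(Add(Rational(-1, 24), Mul(-1, 3)), 241), 2) = Pow(Add(Add(Rational(-1, 24), -3), 241), 2) = Pow(Add(Rational(-73, 24), 241), 2) = Pow(Rational(5711, 24), 2) = Rational(32615521, 576)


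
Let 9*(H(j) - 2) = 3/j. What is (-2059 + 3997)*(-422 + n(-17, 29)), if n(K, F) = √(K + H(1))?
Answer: -817836 + 1292*I*√33 ≈ -8.1784e+5 + 7422.0*I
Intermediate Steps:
H(j) = 2 + 1/(3*j) (H(j) = 2 + (3/j)/9 = 2 + 1/(3*j))
n(K, F) = √(7/3 + K) (n(K, F) = √(K + (2 + (⅓)/1)) = √(K + (2 + (⅓)*1)) = √(K + (2 + ⅓)) = √(K + 7/3) = √(7/3 + K))
(-2059 + 3997)*(-422 + n(-17, 29)) = (-2059 + 3997)*(-422 + √(21 + 9*(-17))/3) = 1938*(-422 + √(21 - 153)/3) = 1938*(-422 + √(-132)/3) = 1938*(-422 + (2*I*√33)/3) = 1938*(-422 + 2*I*√33/3) = -817836 + 1292*I*√33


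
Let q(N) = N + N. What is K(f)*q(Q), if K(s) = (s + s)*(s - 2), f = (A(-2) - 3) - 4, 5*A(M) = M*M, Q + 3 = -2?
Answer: -5084/5 ≈ -1016.8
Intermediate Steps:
Q = -5 (Q = -3 - 2 = -5)
A(M) = M**2/5 (A(M) = (M*M)/5 = M**2/5)
q(N) = 2*N
f = -31/5 (f = ((1/5)*(-2)**2 - 3) - 4 = ((1/5)*4 - 3) - 4 = (4/5 - 3) - 4 = -11/5 - 4 = -31/5 ≈ -6.2000)
K(s) = 2*s*(-2 + s) (K(s) = (2*s)*(-2 + s) = 2*s*(-2 + s))
K(f)*q(Q) = (2*(-31/5)*(-2 - 31/5))*(2*(-5)) = (2*(-31/5)*(-41/5))*(-10) = (2542/25)*(-10) = -5084/5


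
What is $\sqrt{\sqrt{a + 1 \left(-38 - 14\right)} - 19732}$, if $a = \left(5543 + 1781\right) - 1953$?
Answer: $\sqrt{-19732 + 3 \sqrt{591}} \approx 140.21 i$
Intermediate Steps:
$a = 5371$ ($a = 7324 - 1953 = 5371$)
$\sqrt{\sqrt{a + 1 \left(-38 - 14\right)} - 19732} = \sqrt{\sqrt{5371 + 1 \left(-38 - 14\right)} - 19732} = \sqrt{\sqrt{5371 + 1 \left(-52\right)} - 19732} = \sqrt{\sqrt{5371 - 52} - 19732} = \sqrt{\sqrt{5319} - 19732} = \sqrt{3 \sqrt{591} - 19732} = \sqrt{-19732 + 3 \sqrt{591}}$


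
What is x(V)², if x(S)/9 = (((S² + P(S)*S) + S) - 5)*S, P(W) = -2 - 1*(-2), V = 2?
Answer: 324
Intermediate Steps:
P(W) = 0 (P(W) = -2 + 2 = 0)
x(S) = 9*S*(-5 + S + S²) (x(S) = 9*((((S² + 0*S) + S) - 5)*S) = 9*((((S² + 0) + S) - 5)*S) = 9*(((S² + S) - 5)*S) = 9*(((S + S²) - 5)*S) = 9*((-5 + S + S²)*S) = 9*(S*(-5 + S + S²)) = 9*S*(-5 + S + S²))
x(V)² = (9*2*(-5 + 2 + 2²))² = (9*2*(-5 + 2 + 4))² = (9*2*1)² = 18² = 324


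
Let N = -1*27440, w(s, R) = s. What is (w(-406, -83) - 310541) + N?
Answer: -338387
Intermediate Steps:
N = -27440
(w(-406, -83) - 310541) + N = (-406 - 310541) - 27440 = -310947 - 27440 = -338387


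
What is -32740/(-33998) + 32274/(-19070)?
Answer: -118224913/162085465 ≈ -0.72940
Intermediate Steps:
-32740/(-33998) + 32274/(-19070) = -32740*(-1/33998) + 32274*(-1/19070) = 16370/16999 - 16137/9535 = -118224913/162085465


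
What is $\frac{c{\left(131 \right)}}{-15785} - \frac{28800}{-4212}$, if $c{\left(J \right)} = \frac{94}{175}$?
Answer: $\frac{2209889002}{323197875} \approx 6.8376$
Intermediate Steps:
$c{\left(J \right)} = \frac{94}{175}$ ($c{\left(J \right)} = 94 \cdot \frac{1}{175} = \frac{94}{175}$)
$\frac{c{\left(131 \right)}}{-15785} - \frac{28800}{-4212} = \frac{94}{175 \left(-15785\right)} - \frac{28800}{-4212} = \frac{94}{175} \left(- \frac{1}{15785}\right) - - \frac{800}{117} = - \frac{94}{2762375} + \frac{800}{117} = \frac{2209889002}{323197875}$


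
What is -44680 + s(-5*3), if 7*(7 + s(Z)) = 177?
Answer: -312632/7 ≈ -44662.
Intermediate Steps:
s(Z) = 128/7 (s(Z) = -7 + (⅐)*177 = -7 + 177/7 = 128/7)
-44680 + s(-5*3) = -44680 + 128/7 = -312632/7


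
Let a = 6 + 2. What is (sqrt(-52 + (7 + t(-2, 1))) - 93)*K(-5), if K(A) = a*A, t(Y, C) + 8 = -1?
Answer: 3720 - 120*I*sqrt(6) ≈ 3720.0 - 293.94*I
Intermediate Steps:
t(Y, C) = -9 (t(Y, C) = -8 - 1 = -9)
a = 8
K(A) = 8*A
(sqrt(-52 + (7 + t(-2, 1))) - 93)*K(-5) = (sqrt(-52 + (7 - 9)) - 93)*(8*(-5)) = (sqrt(-52 - 2) - 93)*(-40) = (sqrt(-54) - 93)*(-40) = (3*I*sqrt(6) - 93)*(-40) = (-93 + 3*I*sqrt(6))*(-40) = 3720 - 120*I*sqrt(6)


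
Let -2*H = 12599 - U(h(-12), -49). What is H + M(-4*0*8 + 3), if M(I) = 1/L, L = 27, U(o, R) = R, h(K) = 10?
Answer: -170747/27 ≈ -6324.0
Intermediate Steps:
H = -6324 (H = -(12599 - 1*(-49))/2 = -(12599 + 49)/2 = -½*12648 = -6324)
M(I) = 1/27
H + M(-4*0*8 + 3) = -6324 + 1/27 = -170747/27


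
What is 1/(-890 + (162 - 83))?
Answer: -1/811 ≈ -0.0012330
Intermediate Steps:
1/(-890 + (162 - 83)) = 1/(-890 + 79) = 1/(-811) = -1/811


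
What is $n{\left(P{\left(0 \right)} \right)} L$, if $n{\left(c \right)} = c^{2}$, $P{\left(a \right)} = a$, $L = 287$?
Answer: $0$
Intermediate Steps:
$n{\left(P{\left(0 \right)} \right)} L = 0^{2} \cdot 287 = 0 \cdot 287 = 0$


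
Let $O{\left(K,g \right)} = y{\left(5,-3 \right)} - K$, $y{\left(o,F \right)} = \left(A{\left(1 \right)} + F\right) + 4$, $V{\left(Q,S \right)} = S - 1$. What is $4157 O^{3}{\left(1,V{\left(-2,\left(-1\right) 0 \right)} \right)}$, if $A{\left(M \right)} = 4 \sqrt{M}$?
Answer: $266048$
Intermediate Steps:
$V{\left(Q,S \right)} = -1 + S$
$y{\left(o,F \right)} = 8 + F$ ($y{\left(o,F \right)} = \left(4 \sqrt{1} + F\right) + 4 = \left(4 \cdot 1 + F\right) + 4 = \left(4 + F\right) + 4 = 8 + F$)
$O{\left(K,g \right)} = 5 - K$ ($O{\left(K,g \right)} = \left(8 - 3\right) - K = 5 - K$)
$4157 O^{3}{\left(1,V{\left(-2,\left(-1\right) 0 \right)} \right)} = 4157 \left(5 - 1\right)^{3} = 4157 \cdot 4^{3} = 4157 \cdot 64 = 266048$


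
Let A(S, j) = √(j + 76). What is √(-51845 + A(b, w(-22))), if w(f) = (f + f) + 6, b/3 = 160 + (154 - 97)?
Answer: √(-51845 + √38) ≈ 227.68*I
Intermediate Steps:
b = 651 (b = 3*(160 + (154 - 97)) = 3*(160 + 57) = 3*217 = 651)
w(f) = 6 + 2*f (w(f) = 2*f + 6 = 6 + 2*f)
A(S, j) = √(76 + j)
√(-51845 + A(b, w(-22))) = √(-51845 + √(76 + (6 + 2*(-22)))) = √(-51845 + √(76 + (6 - 44))) = √(-51845 + √(76 - 38)) = √(-51845 + √38)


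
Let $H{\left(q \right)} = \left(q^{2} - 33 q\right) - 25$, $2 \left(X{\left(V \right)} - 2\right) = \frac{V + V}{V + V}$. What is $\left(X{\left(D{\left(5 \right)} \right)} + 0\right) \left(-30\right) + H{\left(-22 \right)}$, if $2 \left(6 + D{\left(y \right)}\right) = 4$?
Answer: $1110$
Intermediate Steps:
$D{\left(y \right)} = -4$ ($D{\left(y \right)} = -6 + \frac{1}{2} \cdot 4 = -6 + 2 = -4$)
$X{\left(V \right)} = \frac{5}{2}$ ($X{\left(V \right)} = 2 + \frac{\left(V + V\right) \frac{1}{V + V}}{2} = 2 + \frac{2 V \frac{1}{2 V}}{2} = 2 + \frac{1}{2} \cdot 1 = 2 + \frac{1}{2} = \frac{5}{2}$)
$H{\left(q \right)} = -25 + q^{2} - 33 q$
$\left(X{\left(D{\left(5 \right)} \right)} + 0\right) \left(-30\right) + H{\left(-22 \right)} = \left(\frac{5}{2} + 0\right) \left(-30\right) - \left(-701 - 484\right) = \frac{5}{2} \left(-30\right) + \left(-25 + 484 + 726\right) = -75 + 1185 = 1110$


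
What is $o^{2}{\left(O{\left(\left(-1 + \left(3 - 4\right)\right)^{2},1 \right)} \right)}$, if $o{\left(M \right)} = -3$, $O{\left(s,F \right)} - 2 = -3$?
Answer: $9$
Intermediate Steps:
$O{\left(s,F \right)} = -1$ ($O{\left(s,F \right)} = 2 - 3 = -1$)
$o^{2}{\left(O{\left(\left(-1 + \left(3 - 4\right)\right)^{2},1 \right)} \right)} = \left(-3\right)^{2} = 9$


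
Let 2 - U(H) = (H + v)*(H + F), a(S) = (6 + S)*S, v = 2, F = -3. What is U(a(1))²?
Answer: 1156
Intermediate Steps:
a(S) = S*(6 + S)
U(H) = 2 - (-3 + H)*(2 + H) (U(H) = 2 - (H + 2)*(H - 3) = 2 - (2 + H)*(-3 + H) = 2 - (-3 + H)*(2 + H))
U(a(1))² = (8 + 1*(6 + 1) - (1*(6 + 1))²)² = (8 + 1*7 - (1*7)²)² = (8 + 7 - 1*7²)² = (8 + 7 - 1*49)² = (8 + 7 - 49)² = (-34)² = 1156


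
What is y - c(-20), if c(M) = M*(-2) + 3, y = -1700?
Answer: -1743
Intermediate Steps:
c(M) = 3 - 2*M (c(M) = -2*M + 3 = 3 - 2*M)
y - c(-20) = -1700 - (3 - 2*(-20)) = -1700 - (3 + 40) = -1700 - 1*43 = -1700 - 43 = -1743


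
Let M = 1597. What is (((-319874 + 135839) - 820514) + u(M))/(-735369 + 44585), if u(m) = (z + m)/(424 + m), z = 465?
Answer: 2030191467/1396074464 ≈ 1.4542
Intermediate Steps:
u(m) = (465 + m)/(424 + m)
(((-319874 + 135839) - 820514) + u(M))/(-735369 + 44585) = (((-319874 + 135839) - 820514) + (465 + 1597)/(424 + 1597))/(-735369 + 44585) = ((-184035 - 820514) + 2062/2021)/(-690784) = (-1004549 + (1/2021)*2062)*(-1/690784) = (-1004549 + 2062/2021)*(-1/690784) = -2030191467/2021*(-1/690784) = 2030191467/1396074464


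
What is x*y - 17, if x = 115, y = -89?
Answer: -10252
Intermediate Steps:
x*y - 17 = 115*(-89) - 17 = -10235 - 17 = -10252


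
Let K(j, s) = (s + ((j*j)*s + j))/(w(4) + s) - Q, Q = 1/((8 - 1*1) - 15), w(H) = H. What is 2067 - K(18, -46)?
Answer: 287507/168 ≈ 1711.4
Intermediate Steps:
Q = -1/8 (Q = 1/((8 - 1) - 15) = 1/(7 - 15) = 1/(-8) = -1/8 ≈ -0.12500)
K(j, s) = 1/8 + (j + s + s*j**2)/(4 + s) (K(j, s) = (s + ((j*j)*s + j))/(4 + s) - 1*(-1/8) = (s + (j**2*s + j))/(4 + s) + 1/8 = (s + (s*j**2 + j))/(4 + s) + 1/8 = (s + (j + s*j**2))/(4 + s) + 1/8 = (j + s + s*j**2)/(4 + s) + 1/8 = 1/8 + (j + s + s*j**2)/(4 + s))
2067 - K(18, -46) = 2067 - (1/2 + 18 + (9/8)*(-46) - 46*18**2)/(4 - 46) = 2067 - (1/2 + 18 - 207/4 - 46*324)/(-42) = 2067 - (-1)*(1/2 + 18 - 207/4 - 14904)/42 = 2067 - (-1)*(-59749)/(42*4) = 2067 - 1*59749/168 = 2067 - 59749/168 = 287507/168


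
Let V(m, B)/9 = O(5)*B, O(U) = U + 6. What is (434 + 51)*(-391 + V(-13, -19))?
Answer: -1101920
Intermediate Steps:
O(U) = 6 + U
V(m, B) = 99*B (V(m, B) = 9*((6 + 5)*B) = 9*(11*B) = 99*B)
(434 + 51)*(-391 + V(-13, -19)) = (434 + 51)*(-391 + 99*(-19)) = 485*(-391 - 1881) = 485*(-2272) = -1101920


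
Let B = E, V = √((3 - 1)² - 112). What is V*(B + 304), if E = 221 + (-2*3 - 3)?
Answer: 3096*I*√3 ≈ 5362.4*I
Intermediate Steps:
E = 212 (E = 221 + (-6 - 3) = 221 - 9 = 212)
V = 6*I*√3 (V = √(2² - 112) = √(4 - 112) = √(-108) = 6*I*√3 ≈ 10.392*I)
B = 212
V*(B + 304) = (6*I*√3)*(212 + 304) = (6*I*√3)*516 = 3096*I*√3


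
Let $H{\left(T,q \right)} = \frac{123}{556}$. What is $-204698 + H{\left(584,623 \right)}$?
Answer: $- \frac{113811965}{556} \approx -2.047 \cdot 10^{5}$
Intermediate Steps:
$H{\left(T,q \right)} = \frac{123}{556}$ ($H{\left(T,q \right)} = 123 \cdot \frac{1}{556} = \frac{123}{556}$)
$-204698 + H{\left(584,623 \right)} = -204698 + \frac{123}{556} = - \frac{113811965}{556}$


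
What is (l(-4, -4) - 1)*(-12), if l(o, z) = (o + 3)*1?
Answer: 24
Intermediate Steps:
l(o, z) = 3 + o (l(o, z) = (3 + o)*1 = 3 + o)
(l(-4, -4) - 1)*(-12) = ((3 - 4) - 1)*(-12) = (-1 - 1)*(-12) = -2*(-12) = 24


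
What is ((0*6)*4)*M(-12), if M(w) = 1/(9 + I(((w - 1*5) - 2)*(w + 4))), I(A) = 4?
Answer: 0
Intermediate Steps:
M(w) = 1/13 (M(w) = 1/(9 + 4) = 1/13)
((0*6)*4)*M(-12) = ((0*6)*4)*(1/13) = (0*4)*(1/13) = 0*(1/13) = 0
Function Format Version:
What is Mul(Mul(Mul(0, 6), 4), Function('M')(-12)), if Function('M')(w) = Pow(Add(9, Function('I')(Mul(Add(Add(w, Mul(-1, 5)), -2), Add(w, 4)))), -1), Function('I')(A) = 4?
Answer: 0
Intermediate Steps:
Function('M')(w) = Rational(1, 13) (Function('M')(w) = Pow(Add(9, 4), -1) = Pow(13, -1) = Rational(1, 13))
Mul(Mul(Mul(0, 6), 4), Function('M')(-12)) = Mul(Mul(Mul(0, 6), 4), Rational(1, 13)) = Mul(Mul(0, 4), Rational(1, 13)) = Mul(0, Rational(1, 13)) = 0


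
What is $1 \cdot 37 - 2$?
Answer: $35$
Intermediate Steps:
$1 \cdot 37 - 2 = 37 + \left(0 - 2\right) = 37 - 2 = 35$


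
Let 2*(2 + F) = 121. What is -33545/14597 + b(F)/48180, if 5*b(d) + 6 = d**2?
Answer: -194693903/85246480 ≈ -2.2839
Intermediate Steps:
F = 117/2 (F = -2 + (1/2)*121 = -2 + 121/2 = 117/2 ≈ 58.500)
b(d) = -6/5 + d**2/5
-33545/14597 + b(F)/48180 = -33545/14597 + (-6/5 + (117/2)**2/5)/48180 = -33545*1/14597 + (-6/5 + (1/5)*(13689/4))*(1/48180) = -33545/14597 + (-6/5 + 13689/20)*(1/48180) = -33545/14597 + (2733/4)*(1/48180) = -33545/14597 + 911/64240 = -194693903/85246480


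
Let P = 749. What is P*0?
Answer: 0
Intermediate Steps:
P*0 = 749*0 = 0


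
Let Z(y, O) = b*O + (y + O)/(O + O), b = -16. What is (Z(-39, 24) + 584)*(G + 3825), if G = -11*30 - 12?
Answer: 11128185/16 ≈ 6.9551e+5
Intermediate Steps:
Z(y, O) = -16*O + (O + y)/(2*O) (Z(y, O) = -16*O + (y + O)/(O + O) = -16*O + (O + y)/((2*O)) = -16*O + (O + y)*(1/(2*O)) = -16*O + (O + y)/(2*O))
G = -342 (G = -330 - 12 = -342)
(Z(-39, 24) + 584)*(G + 3825) = ((1/2)*(-39 + 24*(1 - 32*24))/24 + 584)*(-342 + 3825) = ((1/2)*(1/24)*(-39 + 24*(1 - 768)) + 584)*3483 = ((1/2)*(1/24)*(-39 + 24*(-767)) + 584)*3483 = ((1/2)*(1/24)*(-39 - 18408) + 584)*3483 = ((1/2)*(1/24)*(-18447) + 584)*3483 = (-6149/16 + 584)*3483 = (3195/16)*3483 = 11128185/16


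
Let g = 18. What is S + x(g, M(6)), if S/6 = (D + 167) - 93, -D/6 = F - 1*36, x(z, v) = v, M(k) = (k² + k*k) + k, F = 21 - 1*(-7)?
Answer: 810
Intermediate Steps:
F = 28 (F = 21 + 7 = 28)
M(k) = k + 2*k² (M(k) = (k² + k²) + k = 2*k² + k = k + 2*k²)
D = 48 (D = -6*(28 - 1*36) = -6*(28 - 36) = -6*(-8) = 48)
S = 732 (S = 6*((48 + 167) - 93) = 6*(215 - 93) = 6*122 = 732)
S + x(g, M(6)) = 732 + 6*(1 + 2*6) = 732 + 6*(1 + 12) = 732 + 6*13 = 732 + 78 = 810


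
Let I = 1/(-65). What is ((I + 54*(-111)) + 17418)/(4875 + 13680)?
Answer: 742559/1206075 ≈ 0.61568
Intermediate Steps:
I = -1/65 ≈ -0.015385
((I + 54*(-111)) + 17418)/(4875 + 13680) = ((-1/65 + 54*(-111)) + 17418)/(4875 + 13680) = ((-1/65 - 5994) + 17418)/18555 = (-389611/65 + 17418)*(1/18555) = (742559/65)*(1/18555) = 742559/1206075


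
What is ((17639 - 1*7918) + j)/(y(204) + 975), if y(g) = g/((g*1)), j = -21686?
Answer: -11965/976 ≈ -12.259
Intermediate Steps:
y(g) = 1 (y(g) = g/g = 1)
((17639 - 1*7918) + j)/(y(204) + 975) = ((17639 - 1*7918) - 21686)/(1 + 975) = ((17639 - 7918) - 21686)/976 = (9721 - 21686)*(1/976) = -11965*1/976 = -11965/976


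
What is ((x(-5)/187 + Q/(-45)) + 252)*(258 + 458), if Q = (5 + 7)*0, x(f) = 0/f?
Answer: 180432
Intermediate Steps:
x(f) = 0
Q = 0 (Q = 12*0 = 0)
((x(-5)/187 + Q/(-45)) + 252)*(258 + 458) = ((0/187 + 0/(-45)) + 252)*(258 + 458) = ((0*(1/187) + 0*(-1/45)) + 252)*716 = ((0 + 0) + 252)*716 = (0 + 252)*716 = 252*716 = 180432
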